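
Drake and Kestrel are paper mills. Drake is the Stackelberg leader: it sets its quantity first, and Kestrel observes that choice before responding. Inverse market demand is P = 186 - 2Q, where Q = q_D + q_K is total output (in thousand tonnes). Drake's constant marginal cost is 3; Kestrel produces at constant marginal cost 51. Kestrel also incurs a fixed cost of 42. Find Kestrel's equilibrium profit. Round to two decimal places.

Solve by backward induction. Given q_D, the follower Kestrel maximises π_K = (186 - 2q_D - 2q_K)q_K - 51q_K.
Follower FOC: 135 - 2q_D - 4q_K = 0, so q_K(q_D) = (135 - 2q_D)/4.
The leader anticipates this reaction. Substituting into P = 186 - 2Q gives P = 237/2 - q_D, so π_D = (237/2 - q_D)q_D - 3q_D.
Leader FOC: 231/2 - 2q_D = 0, so q_D = 231/4.
Then q_K = (135 - 2·(231/4))/4 = 39/8.
Price P = 186 - 2·(501/8) = 243/4.
Kestrel's profit: (243/4 - 51)·(39/8) - 42 = 177/32.

5.53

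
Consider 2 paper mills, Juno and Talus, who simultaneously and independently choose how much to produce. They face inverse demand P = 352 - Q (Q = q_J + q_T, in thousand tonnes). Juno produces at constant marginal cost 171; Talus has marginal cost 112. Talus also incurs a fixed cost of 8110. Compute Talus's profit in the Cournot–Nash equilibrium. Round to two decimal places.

1823.44

Juno's profit: π_J = (352 - Q)q_J - (171q_J). Setting ∂π_J/∂q_J = 0: 181 - 2q_J - (q_T) = 0.
Talus's first-order condition: 240 - 2q_T - (q_J) = 0.
Best responses: q_J = (181 - q_T)/2, q_T = (240 - q_J)/2.
Substituting one into the other gives q_J = 122/3 and q_T = 299/3.
Price P = 352 - 421/3 = 635/3.
Talus's profit: (635/3 - 112)·(299/3) - 8110 = 1823.4444.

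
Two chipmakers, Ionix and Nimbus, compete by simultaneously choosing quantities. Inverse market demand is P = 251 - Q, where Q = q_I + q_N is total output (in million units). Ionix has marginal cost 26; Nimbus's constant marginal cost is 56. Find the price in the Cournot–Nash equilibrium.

Ionix's profit: π_I = (251 - Q)q_I - (26q_I). Setting ∂π_I/∂q_I = 0: 225 - 2q_I - (q_N) = 0.
Nimbus's first-order condition: 195 - 2q_N - (q_I) = 0.
Rearranging gives the reaction functions q_I = (225 - q_N)/2 and q_N = (195 - q_I)/2.
Substituting one into the other gives q_I = 85 and q_N = 55.
Total output Q = 140, so price P = 251 - 140 = 111.

111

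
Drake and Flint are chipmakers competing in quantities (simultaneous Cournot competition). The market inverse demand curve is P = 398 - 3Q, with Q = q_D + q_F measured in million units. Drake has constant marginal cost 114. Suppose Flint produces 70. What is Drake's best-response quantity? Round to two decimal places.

12.33

With the rival's output fixed at 70, Drake's profit is π_D = (398 - 3·70 - 3q_D)q_D - (114q_D) = (188 - 3q_D)q_D - (114q_D).
∂π_D/∂q_D = 74 - 6q_D = 0, so q_D = 37/3.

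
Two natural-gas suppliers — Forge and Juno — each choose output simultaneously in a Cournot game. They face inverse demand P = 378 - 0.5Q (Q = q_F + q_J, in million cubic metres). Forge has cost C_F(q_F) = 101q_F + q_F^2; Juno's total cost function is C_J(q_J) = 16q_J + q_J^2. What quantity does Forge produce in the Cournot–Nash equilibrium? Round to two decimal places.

74.29

Forge's profit: π_F = (378 - 0.5Q)q_F - (101q_F + q_F²). Setting ∂π_F/∂q_F = 0: 277 - 3q_F - (1/2)(q_J) = 0.
Juno's first-order condition: 362 - 3q_J - (1/2)(q_F) = 0.
So q_F = (277 - (1/2)q_J)/3 and q_J = (362 - (1/2)q_F)/3.
Solving the pair: q_F = 520/7, q_J = 758/7.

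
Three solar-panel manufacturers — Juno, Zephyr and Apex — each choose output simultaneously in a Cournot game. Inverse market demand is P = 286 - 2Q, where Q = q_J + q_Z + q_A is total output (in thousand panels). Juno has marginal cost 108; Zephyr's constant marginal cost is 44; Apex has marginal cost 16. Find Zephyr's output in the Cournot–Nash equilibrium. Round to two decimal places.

34.75

Juno's profit: π_J = (286 - 2Q)q_J - (108q_J). Setting ∂π_J/∂q_J = 0: 178 - 4q_J - 2(q_Z + q_A) = 0.
Zephyr's profit: π_Z = (286 - 2Q)q_Z - (44q_Z). Setting ∂π_Z/∂q_Z = 0: 242 - 4q_Z - 2(q_J + q_A) = 0.
Apex's first-order condition: 270 - 4q_A - 2(q_J + q_Z) = 0.
Adding the 3 conditions: 690 − 4Q − 4Q = 0, i.e. Q = 345/4.
Back-substituting: q_J = (178 − 345/2)/2 = 11/4, q_Z = (242 − 345/2)/2 = 139/4, q_A = (270 − 345/2)/2 = 195/4.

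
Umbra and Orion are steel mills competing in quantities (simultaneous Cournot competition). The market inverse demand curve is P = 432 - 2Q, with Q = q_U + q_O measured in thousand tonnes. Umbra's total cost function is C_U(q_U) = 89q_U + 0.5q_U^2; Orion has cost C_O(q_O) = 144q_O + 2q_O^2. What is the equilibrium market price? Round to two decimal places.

269.67

Umbra's profit: π_U = (432 - 2Q)q_U - (89q_U + (1/2)q_U²). Setting ∂π_U/∂q_U = 0: 343 - 5q_U - 2(q_O) = 0.
Orion's profit: π_O = (432 - 2Q)q_O - (144q_O + 2q_O²). Setting ∂π_O/∂q_O = 0: 288 - 8q_O - 2(q_U) = 0.
So q_U = (343 - 2q_O)/5 and q_O = (288 - 2q_U)/8.
Substituting one into the other gives q_U = 542/9 and q_O = 377/18.
Total output Q = 487/6, so price P = 432 - 2·(487/6) = 809/3.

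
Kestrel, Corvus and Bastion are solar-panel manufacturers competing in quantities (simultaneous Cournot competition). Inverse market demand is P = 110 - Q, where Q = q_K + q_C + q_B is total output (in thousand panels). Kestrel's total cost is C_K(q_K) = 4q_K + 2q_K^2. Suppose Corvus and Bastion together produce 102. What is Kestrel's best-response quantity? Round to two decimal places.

With rivals' combined output fixed at 102, Kestrel's profit is π_K = (110 - 102 - q_K)q_K - (4q_K + 2q_K²) = (8 - q_K)q_K - (4q_K + 2q_K²).
∂π_K/∂q_K = 4 - 6q_K = 0, so q_K = 2/3.

0.67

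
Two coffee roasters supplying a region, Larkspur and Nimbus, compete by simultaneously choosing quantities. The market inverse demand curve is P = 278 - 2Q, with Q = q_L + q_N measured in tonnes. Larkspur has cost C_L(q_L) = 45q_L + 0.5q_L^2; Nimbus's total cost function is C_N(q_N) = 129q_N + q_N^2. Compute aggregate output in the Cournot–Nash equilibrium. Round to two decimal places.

53.04

Larkspur's profit: π_L = (278 - 2Q)q_L - (45q_L + (1/2)q_L²). Setting ∂π_L/∂q_L = 0: 233 - 5q_L - 2(q_N) = 0.
Nimbus's profit: π_N = (278 - 2Q)q_N - (129q_N + q_N²). Setting ∂π_N/∂q_N = 0: 149 - 6q_N - 2(q_L) = 0.
Rearranging gives the reaction functions q_L = (233 - 2q_N)/5 and q_N = (149 - 2q_L)/6.
Substituting one into the other gives q_L = 550/13 and q_N = 279/26.
Total output Q = 550/13 + 279/26 = 1379/26.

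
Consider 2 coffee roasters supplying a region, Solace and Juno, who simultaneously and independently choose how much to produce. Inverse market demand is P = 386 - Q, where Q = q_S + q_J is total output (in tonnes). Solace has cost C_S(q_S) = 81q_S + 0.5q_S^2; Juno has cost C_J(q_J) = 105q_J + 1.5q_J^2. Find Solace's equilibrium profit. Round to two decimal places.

11843.39

Solace's profit: π_S = (386 - Q)q_S - (81q_S + (1/2)q_S²). Setting ∂π_S/∂q_S = 0: 305 - 3q_S - (q_J) = 0.
Juno's first-order condition: 281 - 5q_J - (q_S) = 0.
So q_S = (305 - q_J)/3 and q_J = (281 - q_S)/5.
Substituting one into the other gives q_S = 622/7 and q_J = 269/7.
Price P = 386 - 891/7 = 1811/7.
Solace's profit: (1811/7)·(622/7) - 81·(622/7) - (1/2)(622/7)² = 11843.3878.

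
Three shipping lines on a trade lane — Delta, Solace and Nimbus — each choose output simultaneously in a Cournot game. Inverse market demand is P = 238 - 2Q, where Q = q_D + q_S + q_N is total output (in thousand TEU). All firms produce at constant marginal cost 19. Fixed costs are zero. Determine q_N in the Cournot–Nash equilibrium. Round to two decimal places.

27.38

Each firm earns π_i = (238 - 2Q)q_i - 19q_i.
Setting ∂π_i/∂q_i = 0 with rivals' quantities fixed: 219 - 4q_i - 2·Σ_{j≠i} q_j = 0.
With identical firms every q_j equals q_i, so Σ_{j≠i} q_j = 2q_i and 219 = 8q_i, giving q_i = 219/8.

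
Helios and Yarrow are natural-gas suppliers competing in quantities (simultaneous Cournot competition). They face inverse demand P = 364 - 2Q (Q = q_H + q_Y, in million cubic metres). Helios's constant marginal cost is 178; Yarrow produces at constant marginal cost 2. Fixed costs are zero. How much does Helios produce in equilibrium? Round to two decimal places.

1.67

Helios's profit: π_H = (364 - 2Q)q_H - (178q_H). Setting ∂π_H/∂q_H = 0: 186 - 4q_H - 2(q_Y) = 0.
Yarrow's profit: π_Y = (364 - 2Q)q_Y - (2q_Y). Setting ∂π_Y/∂q_Y = 0: 362 - 4q_Y - 2(q_H) = 0.
So q_H = (186 - 2q_Y)/4 and q_Y = (362 - 2q_H)/4.
Substituting one into the other gives q_H = 5/3 and q_Y = 269/3.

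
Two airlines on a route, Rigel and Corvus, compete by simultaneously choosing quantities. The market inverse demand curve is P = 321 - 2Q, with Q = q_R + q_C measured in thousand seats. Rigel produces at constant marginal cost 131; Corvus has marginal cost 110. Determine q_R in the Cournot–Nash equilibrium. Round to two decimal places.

Rigel's profit: π_R = (321 - 2Q)q_R - (131q_R). Setting ∂π_R/∂q_R = 0: 190 - 4q_R - 2(q_C) = 0.
Corvus's profit: π_C = (321 - 2Q)q_C - (110q_C). Setting ∂π_C/∂q_C = 0: 211 - 4q_C - 2(q_R) = 0.
So q_R = (190 - 2q_C)/4 and q_C = (211 - 2q_R)/4.
Solving the pair: q_R = 169/6, q_C = 116/3.

28.17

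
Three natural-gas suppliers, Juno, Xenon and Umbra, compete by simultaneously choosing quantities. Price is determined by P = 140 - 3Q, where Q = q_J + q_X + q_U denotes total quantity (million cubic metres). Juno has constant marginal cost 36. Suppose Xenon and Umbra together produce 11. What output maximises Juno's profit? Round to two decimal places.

11.83

With rivals' combined output fixed at 11, Juno's profit is π_J = (140 - 3·11 - 3q_J)q_J - (36q_J) = (107 - 3q_J)q_J - (36q_J).
∂π_J/∂q_J = 71 - 6q_J = 0, so q_J = 71/6.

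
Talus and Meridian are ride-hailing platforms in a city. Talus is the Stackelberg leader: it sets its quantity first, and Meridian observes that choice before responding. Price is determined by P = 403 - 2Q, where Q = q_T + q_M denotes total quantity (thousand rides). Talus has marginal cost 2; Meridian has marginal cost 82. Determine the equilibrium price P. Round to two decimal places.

122.25

The follower Meridian best-responds to any q_T: π_M = (403 - 2Q)q_M - 82q_M.
∂π_M/∂q_M = 321 - 2q_T - 4q_M = 0 gives the reaction function q_M = (321 - 2q_T)/4.
The leader anticipates this reaction. Substituting into P = 403 - 2Q gives P = 485/2 - q_T, so π_T = (485/2 - q_T)q_T - 2q_T.
Maximising: ∂π_T/∂q_T = 481/2 - 2q_T = 0, giving q_T = 481/4.
Then q_M = (321 - 2·(481/4))/4 = 161/8.
Total output Q = 1123/8, so price P = 403 - 2·(1123/8) = 489/4.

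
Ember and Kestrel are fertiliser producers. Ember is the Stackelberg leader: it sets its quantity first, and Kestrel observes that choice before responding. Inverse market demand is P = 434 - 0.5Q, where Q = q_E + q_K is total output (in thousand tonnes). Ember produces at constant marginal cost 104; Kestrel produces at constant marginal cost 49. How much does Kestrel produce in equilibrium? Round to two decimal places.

The follower Kestrel best-responds to any q_E: π_K = (434 - 0.5Q)q_K - 49q_K.
Follower FOC: 385 - (1/2)q_E - q_K = 0, so q_K(q_E) = (385 - (1/2)q_E).
Ember substitutes q_K(q_E) into its own profit: π_E = q_E(434 - (1/2)q_E - (385 - (1/2)q_E)/2) - 104q_E = (483/2 - (1/4)q_E)q_E - 104q_E.
Maximising: ∂π_E/∂q_E = 275/2 - (1/2)q_E = 0, giving q_E = 275.
Then q_K = (385 - (1/2)·275) = 495/2.

247.50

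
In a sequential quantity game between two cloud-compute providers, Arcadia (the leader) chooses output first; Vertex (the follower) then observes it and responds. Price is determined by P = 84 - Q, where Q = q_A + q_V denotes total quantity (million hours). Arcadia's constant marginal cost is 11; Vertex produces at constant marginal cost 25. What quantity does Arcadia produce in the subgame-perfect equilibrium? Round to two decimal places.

43.50

Solve by backward induction. Given q_A, the follower Vertex maximises π_V = (84 - q_A - q_V)q_V - 25q_V.
∂π_V/∂q_V = 59 - q_A - 2q_V = 0 gives the reaction function q_V = (59 - q_A)/2.
Arcadia substitutes q_V(q_A) into its own profit: π_A = q_A(84 - q_A - (59 - q_A)/2) - 11q_A = (109/2 - (1/2)q_A)q_A - 11q_A.
The leader's first-order condition 87/2 - q_A = 0 yields q_A = 87/2.
Then q_V = (59 - 87/2)/2 = 31/4.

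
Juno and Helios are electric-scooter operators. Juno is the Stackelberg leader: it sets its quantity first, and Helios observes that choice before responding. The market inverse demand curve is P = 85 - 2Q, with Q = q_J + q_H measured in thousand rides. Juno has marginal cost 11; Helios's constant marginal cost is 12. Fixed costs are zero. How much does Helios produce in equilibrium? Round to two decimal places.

The follower Helios best-responds to any q_J: π_H = (85 - 2Q)q_H - 12q_H.
∂π_H/∂q_H = 73 - 2q_J - 4q_H = 0 gives the reaction function q_H = (73 - 2q_J)/4.
Juno substitutes q_H(q_J) into its own profit: π_J = q_J(85 - 2q_J - (73 - 2q_J)/2) - 11q_J = (97/2 - q_J)q_J - 11q_J.
Maximising: ∂π_J/∂q_J = 75/2 - 2q_J = 0, giving q_J = 75/4.
Then q_H = (73 - 2·(75/4))/4 = 71/8.

8.88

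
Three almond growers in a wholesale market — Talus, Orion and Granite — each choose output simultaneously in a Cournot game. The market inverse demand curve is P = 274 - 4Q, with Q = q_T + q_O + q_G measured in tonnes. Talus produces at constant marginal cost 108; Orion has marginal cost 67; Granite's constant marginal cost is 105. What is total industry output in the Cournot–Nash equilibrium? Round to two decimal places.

33.88

Talus's profit: π_T = (274 - 4Q)q_T - (108q_T). Setting ∂π_T/∂q_T = 0: 166 - 8q_T - 4(q_O + q_G) = 0.
Orion's profit: π_O = (274 - 4Q)q_O - (67q_O). Setting ∂π_O/∂q_O = 0: 207 - 8q_O - 4(q_T + q_G) = 0.
Granite's first-order condition: 169 - 8q_G - 4(q_T + q_O) = 0.
Summing all 3 equations gives 542 − 16Q = 0, hence Q = 271/8.
Back-substituting: q_T = (166 − 271/2)/4 = 61/8, q_O = (207 − 271/2)/4 = 143/8, q_G = (169 − 271/2)/4 = 67/8.
Total output Q = 61/8 + 143/8 + 67/8 = 271/8.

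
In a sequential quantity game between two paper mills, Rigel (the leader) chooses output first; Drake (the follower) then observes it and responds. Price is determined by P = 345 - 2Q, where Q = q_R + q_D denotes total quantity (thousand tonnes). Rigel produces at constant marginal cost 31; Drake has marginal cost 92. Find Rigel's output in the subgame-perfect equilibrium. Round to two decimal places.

93.75

Solve by backward induction. Given q_R, the follower Drake maximises π_D = (345 - 2q_R - 2q_D)q_D - 92q_D.
Follower FOC: 253 - 2q_R - 4q_D = 0, so q_D(q_R) = (253 - 2q_R)/4.
Rigel substitutes q_D(q_R) into its own profit: π_R = q_R(345 - 2q_R - (253 - 2q_R)/2) - 31q_R = (437/2 - q_R)q_R - 31q_R.
Maximising: ∂π_R/∂q_R = 375/2 - 2q_R = 0, giving q_R = 375/4.
Then q_D = (253 - 2·(375/4))/4 = 131/8.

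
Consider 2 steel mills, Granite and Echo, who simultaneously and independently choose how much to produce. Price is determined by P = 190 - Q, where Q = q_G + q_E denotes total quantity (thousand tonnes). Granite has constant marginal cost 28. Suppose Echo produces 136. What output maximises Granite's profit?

With the rival's output fixed at 136, Granite's profit is π_G = (190 - 136 - q_G)q_G - (28q_G) = (54 - q_G)q_G - (28q_G).
∂π_G/∂q_G = 26 - 2q_G = 0, so q_G = 13.

13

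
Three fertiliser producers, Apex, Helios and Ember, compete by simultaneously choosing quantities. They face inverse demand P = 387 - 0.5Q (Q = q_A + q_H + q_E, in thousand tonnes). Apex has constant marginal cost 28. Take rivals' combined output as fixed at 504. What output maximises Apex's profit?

With rivals' combined output fixed at 504, Apex's profit is π_A = (387 - (1/2)·504 - (1/2)q_A)q_A - (28q_A) = (135 - (1/2)q_A)q_A - (28q_A).
∂π_A/∂q_A = 107 - q_A = 0, so q_A = 107.

107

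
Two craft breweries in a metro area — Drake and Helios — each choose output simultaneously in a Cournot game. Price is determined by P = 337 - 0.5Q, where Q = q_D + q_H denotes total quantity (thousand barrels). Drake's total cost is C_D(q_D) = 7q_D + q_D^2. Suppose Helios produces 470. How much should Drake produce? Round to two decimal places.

With the rival's output fixed at 470, Drake's profit is π_D = (337 - (1/2)·470 - (1/2)q_D)q_D - (7q_D + q_D²) = (102 - (1/2)q_D)q_D - (7q_D + q_D²).
∂π_D/∂q_D = 95 - 3q_D = 0, so q_D = 95/3.

31.67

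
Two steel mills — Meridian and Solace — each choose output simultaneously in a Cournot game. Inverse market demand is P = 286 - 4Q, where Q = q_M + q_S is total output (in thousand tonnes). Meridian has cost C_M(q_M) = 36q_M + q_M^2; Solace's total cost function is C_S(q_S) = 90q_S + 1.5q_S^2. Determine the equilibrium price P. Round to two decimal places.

161.49

Meridian's profit: π_M = (286 - 4Q)q_M - (36q_M + q_M²). Setting ∂π_M/∂q_M = 0: 250 - 10q_M - 4(q_S) = 0.
Solace's first-order condition: 196 - 11q_S - 4(q_M) = 0.
Rearranging gives the reaction functions q_M = (250 - 4q_S)/10 and q_S = (196 - 4q_M)/11.
Substituting one into the other gives q_M = 983/47 and q_S = 480/47.
Total output Q = 1463/47, so price P = 286 - 4·(1463/47) = 161.4894.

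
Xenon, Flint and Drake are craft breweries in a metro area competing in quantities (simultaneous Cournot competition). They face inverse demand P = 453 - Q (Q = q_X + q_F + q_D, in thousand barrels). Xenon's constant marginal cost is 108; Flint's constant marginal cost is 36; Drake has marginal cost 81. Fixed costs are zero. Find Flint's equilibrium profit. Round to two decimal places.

17822.25

Xenon's profit: π_X = (453 - Q)q_X - (108q_X). Setting ∂π_X/∂q_X = 0: 345 - 2q_X - (q_F + q_D) = 0.
Flint's first-order condition: 417 - 2q_F - (q_X + q_D) = 0.
Drake's first-order condition: 372 - 2q_D - (q_X + q_F) = 0.
Adding the 3 conditions: 1134 − 2Q − 2Q = 0, i.e. Q = 567/2.
Back-substituting: q_X = (345 − 567/2) = 123/2, q_F = (417 − 567/2) = 267/2, q_D = (372 − 567/2) = 177/2.
Price P = 453 - 567/2 = 339/2.
Flint's profit: (339/2 - 36)·(267/2) = 17822.2500.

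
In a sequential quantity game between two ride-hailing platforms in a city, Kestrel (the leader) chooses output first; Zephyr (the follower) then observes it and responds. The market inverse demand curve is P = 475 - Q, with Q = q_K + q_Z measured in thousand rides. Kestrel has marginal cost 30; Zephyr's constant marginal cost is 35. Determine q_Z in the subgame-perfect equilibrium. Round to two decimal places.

107.50

The follower Zephyr best-responds to any q_K: π_Z = (475 - Q)q_Z - 35q_Z.
Follower FOC: 440 - q_K - 2q_Z = 0, so q_Z(q_K) = (440 - q_K)/2.
Kestrel substitutes q_Z(q_K) into its own profit: π_K = q_K(475 - q_K - (440 - q_K)/2) - 30q_K = (255 - (1/2)q_K)q_K - 30q_K.
Leader FOC: 225 - q_K = 0, so q_K = 225.
Then q_Z = (440 - 225)/2 = 215/2.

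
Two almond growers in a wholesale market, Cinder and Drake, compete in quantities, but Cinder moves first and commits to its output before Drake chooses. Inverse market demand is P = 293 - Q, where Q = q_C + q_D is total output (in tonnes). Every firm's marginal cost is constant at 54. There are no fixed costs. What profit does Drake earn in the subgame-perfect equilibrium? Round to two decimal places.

The follower Drake best-responds to any q_C: π_D = (293 - Q)q_D - 54q_D.
∂π_D/∂q_D = 239 - q_C - 2q_D = 0 gives the reaction function q_D = (239 - q_C)/2.
The leader anticipates this reaction. Substituting into P = 293 - Q gives P = 347/2 - (1/2)q_C, so π_C = (347/2 - (1/2)q_C)q_C - 54q_C.
Leader FOC: 239/2 - q_C = 0, so q_C = 239/2.
Then q_D = (239 - 239/2)/2 = 239/4.
Price P = 293 - 717/4 = 455/4.
Drake's profit: (455/4 - 54)·(239/4) = 3570.0625.

3570.06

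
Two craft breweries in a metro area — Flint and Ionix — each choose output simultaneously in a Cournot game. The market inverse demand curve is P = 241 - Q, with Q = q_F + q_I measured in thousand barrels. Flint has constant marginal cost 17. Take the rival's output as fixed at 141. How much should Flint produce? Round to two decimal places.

41.50

With the rival's output fixed at 141, Flint's profit is π_F = (241 - 141 - q_F)q_F - (17q_F) = (100 - q_F)q_F - (17q_F).
∂π_F/∂q_F = 83 - 2q_F = 0, so q_F = 83/2.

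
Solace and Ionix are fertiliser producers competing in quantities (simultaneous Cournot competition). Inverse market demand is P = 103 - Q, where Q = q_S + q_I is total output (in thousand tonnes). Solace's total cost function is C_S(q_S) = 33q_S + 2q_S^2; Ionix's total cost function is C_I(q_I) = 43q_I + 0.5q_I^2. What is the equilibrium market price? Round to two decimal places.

77.12

Solace's profit: π_S = (103 - Q)q_S - (33q_S + 2q_S²). Setting ∂π_S/∂q_S = 0: 70 - 6q_S - (q_I) = 0.
Ionix's profit: π_I = (103 - Q)q_I - (43q_I + (1/2)q_I²). Setting ∂π_I/∂q_I = 0: 60 - 3q_I - (q_S) = 0.
Best responses: q_S = (70 - q_I)/6, q_I = (60 - q_S)/3.
Substituting one into the other gives q_S = 150/17 and q_I = 290/17.
Total output Q = 440/17, so price P = 103 - 440/17 = 1311/17.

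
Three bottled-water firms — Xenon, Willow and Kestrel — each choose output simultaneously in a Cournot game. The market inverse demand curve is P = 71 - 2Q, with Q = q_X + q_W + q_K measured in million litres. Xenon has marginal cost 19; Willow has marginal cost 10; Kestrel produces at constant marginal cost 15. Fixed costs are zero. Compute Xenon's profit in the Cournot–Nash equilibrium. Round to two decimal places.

Xenon's profit: π_X = (71 - 2Q)q_X - (19q_X). Setting ∂π_X/∂q_X = 0: 52 - 4q_X - 2(q_W + q_K) = 0.
Willow's profit: π_W = (71 - 2Q)q_W - (10q_W). Setting ∂π_W/∂q_W = 0: 61 - 4q_W - 2(q_X + q_K) = 0.
Kestrel's first-order condition: 56 - 4q_K - 2(q_X + q_W) = 0.
Summing all 3 equations gives 169 − 8Q = 0, hence Q = 169/8.
Back-substituting: q_X = (52 − 169/4)/2 = 39/8, q_W = (61 − 169/4)/2 = 75/8, q_K = (56 − 169/4)/2 = 55/8.
Price P = 71 - 2·(169/8) = 115/4.
Xenon's profit: (115/4 - 19)·(39/8) = 1521/32.

47.53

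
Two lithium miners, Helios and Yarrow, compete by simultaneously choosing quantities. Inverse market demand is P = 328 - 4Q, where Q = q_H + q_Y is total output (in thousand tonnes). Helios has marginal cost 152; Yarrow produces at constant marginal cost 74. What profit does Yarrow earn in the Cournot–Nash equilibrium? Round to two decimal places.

3061.78

Helios's profit: π_H = (328 - 4Q)q_H - (152q_H). Setting ∂π_H/∂q_H = 0: 176 - 8q_H - 4(q_Y) = 0.
Yarrow's profit: π_Y = (328 - 4Q)q_Y - (74q_Y). Setting ∂π_Y/∂q_Y = 0: 254 - 8q_Y - 4(q_H) = 0.
So q_H = (176 - 4q_Y)/8 and q_Y = (254 - 4q_H)/8.
Solving the pair: q_H = 49/6, q_Y = 83/3.
Price P = 328 - 4·(215/6) = 554/3.
Yarrow's profit: (554/3 - 74)·(83/3) = 3061.7778.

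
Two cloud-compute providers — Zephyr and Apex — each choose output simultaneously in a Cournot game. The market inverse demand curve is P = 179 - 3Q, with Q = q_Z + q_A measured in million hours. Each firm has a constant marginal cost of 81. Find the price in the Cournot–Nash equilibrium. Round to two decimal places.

113.67

Each firm earns π_i = (179 - 3Q)q_i - 81q_i.
First-order condition (treating rivals' output as given): 98 - 6q_i - 3q_j = 0.
With identical firms every q_j equals q_i, so q_j = q_i and 98 = 9q_i, giving q_i = 98/9.
Total output Q = 196/9, so price P = 179 - 3·(196/9) = 341/3.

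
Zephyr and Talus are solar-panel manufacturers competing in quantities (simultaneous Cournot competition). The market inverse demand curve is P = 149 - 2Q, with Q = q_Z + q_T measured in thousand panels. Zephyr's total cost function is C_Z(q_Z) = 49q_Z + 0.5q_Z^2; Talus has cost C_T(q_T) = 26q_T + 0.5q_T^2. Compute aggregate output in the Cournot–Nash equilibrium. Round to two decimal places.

31.86

Zephyr's profit: π_Z = (149 - 2Q)q_Z - (49q_Z + (1/2)q_Z²). Setting ∂π_Z/∂q_Z = 0: 100 - 5q_Z - 2(q_T) = 0.
Talus's profit: π_T = (149 - 2Q)q_T - (26q_T + (1/2)q_T²). Setting ∂π_T/∂q_T = 0: 123 - 5q_T - 2(q_Z) = 0.
Best responses: q_Z = (100 - 2q_T)/5, q_T = (123 - 2q_Z)/5.
Solving the pair: q_Z = 254/21, q_T = 415/21.
Total output Q = 254/21 + 415/21 = 223/7.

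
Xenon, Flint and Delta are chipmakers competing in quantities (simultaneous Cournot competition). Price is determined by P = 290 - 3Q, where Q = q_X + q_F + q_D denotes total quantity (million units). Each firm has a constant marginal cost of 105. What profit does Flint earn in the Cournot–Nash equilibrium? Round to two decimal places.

713.02

A representative firm's profit is π_i = q_i(290 - 3Q) - 105q_i.
Setting ∂π_i/∂q_i = 0 with rivals' quantities fixed: 185 - 6q_i - 3·Σ_{j≠i} q_j = 0.
By symmetry each firm produces the same amount; substituting Σ_{j≠i} q_j = 2q_i yields q_i = 185/12.
Price P = 290 - 3·(185/4) = 605/4.
Flint's profit: (605/4 - 105)·(185/12) = 713.0208.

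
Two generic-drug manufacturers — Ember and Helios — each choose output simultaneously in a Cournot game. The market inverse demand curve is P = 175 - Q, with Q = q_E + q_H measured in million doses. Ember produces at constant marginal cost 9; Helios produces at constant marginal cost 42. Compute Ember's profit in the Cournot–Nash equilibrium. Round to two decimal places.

4400.11

Ember's profit: π_E = (175 - Q)q_E - (9q_E). Setting ∂π_E/∂q_E = 0: 166 - 2q_E - (q_H) = 0.
Helios's first-order condition: 133 - 2q_H - (q_E) = 0.
So q_E = (166 - q_H)/2 and q_H = (133 - q_E)/2.
Solving the pair: q_E = 199/3, q_H = 100/3.
Price P = 175 - 299/3 = 226/3.
Ember's profit: (226/3 - 9)·(199/3) = 4400.1111.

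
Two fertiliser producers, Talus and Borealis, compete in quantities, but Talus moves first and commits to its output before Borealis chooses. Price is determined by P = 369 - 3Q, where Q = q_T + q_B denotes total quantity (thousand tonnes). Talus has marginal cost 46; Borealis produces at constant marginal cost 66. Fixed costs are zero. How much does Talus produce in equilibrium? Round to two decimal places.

Solve by backward induction. Given q_T, the follower Borealis maximises π_B = (369 - 3q_T - 3q_B)q_B - 66q_B.
Setting the follower's marginal profit to zero, 303 - 3q_T - 6q_B = 0, i.e. q_B = (303 - 3q_T)/6.
Talus substitutes q_B(q_T) into its own profit: π_T = q_T(369 - 3q_T - (303 - 3q_T)/2) - 46q_T = (435/2 - (3/2)q_T)q_T - 46q_T.
The leader's first-order condition 343/2 - 3q_T = 0 yields q_T = 343/6.
Then q_B = (303 - 3·(343/6))/6 = 263/12.

57.17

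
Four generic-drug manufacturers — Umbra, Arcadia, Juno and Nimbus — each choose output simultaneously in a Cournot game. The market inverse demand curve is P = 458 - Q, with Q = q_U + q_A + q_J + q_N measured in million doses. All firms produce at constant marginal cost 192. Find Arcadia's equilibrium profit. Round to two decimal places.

A representative firm's profit is π_i = q_i(458 - Q) - 192q_i.
Setting ∂π_i/∂q_i = 0 with rivals' quantities fixed: 266 - 2q_i - Σ_{j≠i} q_j = 0.
By symmetry each firm produces the same amount; substituting Σ_{j≠i} q_j = 3q_i yields q_i = 266/5.
Price P = 458 - 1064/5 = 1226/5.
Arcadia's profit: (1226/5 - 192)·(266/5) = 2830.2400.

2830.24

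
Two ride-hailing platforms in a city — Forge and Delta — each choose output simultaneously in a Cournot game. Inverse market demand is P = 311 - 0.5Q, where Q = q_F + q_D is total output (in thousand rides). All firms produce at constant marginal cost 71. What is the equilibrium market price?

Each firm earns π_i = (311 - 0.5Q)q_i - 71q_i.
Setting ∂π_i/∂q_i = 0 with rivals' quantities fixed: 240 - q_i - (1/2)q_j = 0.
With identical firms every q_j equals q_i, so q_j = q_i and 240 = (3/2)q_i, giving q_i = 160.
Total output Q = 320, so price P = 311 - (1/2)·320 = 151.

151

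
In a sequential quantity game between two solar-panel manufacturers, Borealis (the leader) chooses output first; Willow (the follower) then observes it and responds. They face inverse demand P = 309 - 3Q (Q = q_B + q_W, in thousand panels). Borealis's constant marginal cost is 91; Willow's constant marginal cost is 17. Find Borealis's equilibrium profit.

864

Solve by backward induction. Given q_B, the follower Willow maximises π_W = (309 - 3q_B - 3q_W)q_W - 17q_W.
∂π_W/∂q_W = 292 - 3q_B - 6q_W = 0 gives the reaction function q_W = (292 - 3q_B)/6.
The leader anticipates this reaction. Substituting into P = 309 - 3Q gives P = 163 - (3/2)q_B, so π_B = (163 - (3/2)q_B)q_B - 91q_B.
Leader FOC: 72 - 3q_B = 0, so q_B = 24.
Then q_W = (292 - 3·24)/6 = 110/3.
Price P = 309 - 3·(182/3) = 127.
Borealis's profit: (127 - 91)·24 = 864.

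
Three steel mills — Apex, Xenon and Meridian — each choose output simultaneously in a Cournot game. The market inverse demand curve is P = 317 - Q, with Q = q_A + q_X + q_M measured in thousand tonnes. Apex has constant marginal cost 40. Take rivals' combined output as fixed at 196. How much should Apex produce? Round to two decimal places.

40.50

With rivals' combined output fixed at 196, Apex's profit is π_A = (317 - 196 - q_A)q_A - (40q_A) = (121 - q_A)q_A - (40q_A).
∂π_A/∂q_A = 81 - 2q_A = 0, so q_A = 81/2.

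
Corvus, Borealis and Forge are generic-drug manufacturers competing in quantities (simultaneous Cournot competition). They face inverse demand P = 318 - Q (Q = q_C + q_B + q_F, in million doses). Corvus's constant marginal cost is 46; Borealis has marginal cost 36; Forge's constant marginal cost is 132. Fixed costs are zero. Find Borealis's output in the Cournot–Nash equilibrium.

97

Corvus's profit: π_C = (318 - Q)q_C - (46q_C). Setting ∂π_C/∂q_C = 0: 272 - 2q_C - (q_B + q_F) = 0.
Borealis's profit: π_B = (318 - Q)q_B - (36q_B). Setting ∂π_B/∂q_B = 0: 282 - 2q_B - (q_C + q_F) = 0.
Forge's first-order condition: 186 - 2q_F - (q_C + q_B) = 0.
Adding the 3 first-order conditions: 740 − 4Q = 0, so Q = 185.
Back-substituting: q_C = (272 − 185) = 87, q_B = (282 − 185) = 97, q_F = (186 − 185) = 1.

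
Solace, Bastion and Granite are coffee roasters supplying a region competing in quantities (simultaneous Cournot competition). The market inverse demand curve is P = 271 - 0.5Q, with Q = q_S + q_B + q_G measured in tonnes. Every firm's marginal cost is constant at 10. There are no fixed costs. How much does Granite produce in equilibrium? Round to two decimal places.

A representative firm's profit is π_i = q_i(271 - 0.5Q) - 10q_i.
First-order condition (treating rivals' output as given): 261 - q_i - (1/2)·Σ_{j≠i} q_j = 0.
With identical firms every q_j equals q_i, so Σ_{j≠i} q_j = 2q_i and 261 = 2q_i, giving q_i = 261/2.

130.50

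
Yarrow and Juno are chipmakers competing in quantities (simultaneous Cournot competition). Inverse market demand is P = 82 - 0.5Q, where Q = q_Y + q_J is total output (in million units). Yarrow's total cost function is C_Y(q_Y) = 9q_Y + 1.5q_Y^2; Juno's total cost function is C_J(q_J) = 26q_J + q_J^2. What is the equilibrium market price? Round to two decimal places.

65.89

Yarrow's profit: π_Y = (82 - 0.5Q)q_Y - (9q_Y + (3/2)q_Y²). Setting ∂π_Y/∂q_Y = 0: 73 - 4q_Y - (1/2)(q_J) = 0.
Juno's profit: π_J = (82 - 0.5Q)q_J - (26q_J + q_J²). Setting ∂π_J/∂q_J = 0: 56 - 3q_J - (1/2)(q_Y) = 0.
So q_Y = (73 - (1/2)q_J)/4 and q_J = (56 - (1/2)q_Y)/3.
Substituting one into the other gives q_Y = 764/47 and q_J = 750/47.
Total output Q = 1514/47, so price P = 82 - (1/2)·(1514/47) = 65.8936.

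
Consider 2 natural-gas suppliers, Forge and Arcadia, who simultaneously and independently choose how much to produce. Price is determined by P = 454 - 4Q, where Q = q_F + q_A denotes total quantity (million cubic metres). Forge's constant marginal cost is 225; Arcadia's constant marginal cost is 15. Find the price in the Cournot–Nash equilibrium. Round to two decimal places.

231.33

Forge's profit: π_F = (454 - 4Q)q_F - (225q_F). Setting ∂π_F/∂q_F = 0: 229 - 8q_F - 4(q_A) = 0.
Arcadia's first-order condition: 439 - 8q_A - 4(q_F) = 0.
Best responses: q_F = (229 - 4q_A)/8, q_A = (439 - 4q_F)/8.
Substituting one into the other gives q_F = 19/12 and q_A = 649/12.
Total output Q = 167/3, so price P = 454 - 4·(167/3) = 694/3.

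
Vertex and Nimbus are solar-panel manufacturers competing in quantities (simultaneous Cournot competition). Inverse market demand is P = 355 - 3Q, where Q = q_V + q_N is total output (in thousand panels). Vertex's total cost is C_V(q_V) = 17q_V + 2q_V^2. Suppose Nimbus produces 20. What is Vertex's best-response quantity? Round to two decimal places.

With the rival's output fixed at 20, Vertex's profit is π_V = (355 - 3·20 - 3q_V)q_V - (17q_V + 2q_V²) = (295 - 3q_V)q_V - (17q_V + 2q_V²).
∂π_V/∂q_V = 278 - 10q_V = 0, so q_V = 139/5.

27.80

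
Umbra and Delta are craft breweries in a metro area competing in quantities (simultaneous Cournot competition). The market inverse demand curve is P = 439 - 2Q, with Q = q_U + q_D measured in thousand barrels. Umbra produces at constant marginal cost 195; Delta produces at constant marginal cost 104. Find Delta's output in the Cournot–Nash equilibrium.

71

Umbra's profit: π_U = (439 - 2Q)q_U - (195q_U). Setting ∂π_U/∂q_U = 0: 244 - 4q_U - 2(q_D) = 0.
Delta's profit: π_D = (439 - 2Q)q_D - (104q_D). Setting ∂π_D/∂q_D = 0: 335 - 4q_D - 2(q_U) = 0.
Rearranging gives the reaction functions q_U = (244 - 2q_D)/4 and q_D = (335 - 2q_U)/4.
Solving the pair: q_U = 51/2, q_D = 71.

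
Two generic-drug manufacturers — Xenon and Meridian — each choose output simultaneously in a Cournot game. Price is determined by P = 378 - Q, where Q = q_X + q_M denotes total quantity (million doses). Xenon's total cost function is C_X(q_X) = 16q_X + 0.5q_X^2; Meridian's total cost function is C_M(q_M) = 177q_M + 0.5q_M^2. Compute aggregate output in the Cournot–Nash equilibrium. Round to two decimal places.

140.75

Xenon's profit: π_X = (378 - Q)q_X - (16q_X + (1/2)q_X²). Setting ∂π_X/∂q_X = 0: 362 - 3q_X - (q_M) = 0.
Meridian's profit: π_M = (378 - Q)q_M - (177q_M + (1/2)q_M²). Setting ∂π_M/∂q_M = 0: 201 - 3q_M - (q_X) = 0.
So q_X = (362 - q_M)/3 and q_M = (201 - q_X)/3.
Solving the pair: q_X = 885/8, q_M = 241/8.
Total output Q = 885/8 + 241/8 = 563/4.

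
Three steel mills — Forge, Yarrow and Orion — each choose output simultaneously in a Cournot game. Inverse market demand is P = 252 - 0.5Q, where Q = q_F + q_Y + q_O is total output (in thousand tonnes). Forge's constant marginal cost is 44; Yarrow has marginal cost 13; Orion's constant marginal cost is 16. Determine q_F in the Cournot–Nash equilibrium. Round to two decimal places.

74.50

Forge's profit: π_F = (252 - 0.5Q)q_F - (44q_F). Setting ∂π_F/∂q_F = 0: 208 - q_F - (1/2)(q_Y + q_O) = 0.
Yarrow's profit: π_Y = (252 - 0.5Q)q_Y - (13q_Y). Setting ∂π_Y/∂q_Y = 0: 239 - q_Y - (1/2)(q_F + q_O) = 0.
Orion's profit: π_O = (252 - 0.5Q)q_O - (16q_O). Setting ∂π_O/∂q_O = 0: 236 - q_O - (1/2)(q_F + q_Y) = 0.
Summing all 3 equations gives 683 − 2Q = 0, hence Q = 683/2.
Back-substituting: q_F = (208 − 683/4)/(1/2) = 149/2, q_Y = (239 − 683/4)/(1/2) = 273/2, q_O = (236 − 683/4)/(1/2) = 261/2.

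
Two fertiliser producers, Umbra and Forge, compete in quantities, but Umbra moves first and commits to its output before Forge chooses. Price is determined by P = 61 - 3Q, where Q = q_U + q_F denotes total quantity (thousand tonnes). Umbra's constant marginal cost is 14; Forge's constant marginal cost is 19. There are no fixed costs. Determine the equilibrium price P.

Solve by backward induction. Given q_U, the follower Forge maximises π_F = (61 - 3q_U - 3q_F)q_F - 19q_F.
Setting the follower's marginal profit to zero, 42 - 3q_U - 6q_F = 0, i.e. q_F = (42 - 3q_U)/6.
Umbra substitutes q_F(q_U) into its own profit: π_U = q_U(61 - 3q_U - (42 - 3q_U)/2) - 14q_U = (40 - (3/2)q_U)q_U - 14q_U.
Leader FOC: 26 - 3q_U = 0, so q_U = 26/3.
Then q_F = (42 - 3·(26/3))/6 = 8/3.
Total output Q = 34/3, so price P = 61 - 3·(34/3) = 27.

27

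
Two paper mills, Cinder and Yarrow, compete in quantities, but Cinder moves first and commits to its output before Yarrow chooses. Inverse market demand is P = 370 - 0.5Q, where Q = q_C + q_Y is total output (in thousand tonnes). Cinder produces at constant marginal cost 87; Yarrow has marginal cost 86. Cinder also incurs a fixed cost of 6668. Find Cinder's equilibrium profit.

The follower Yarrow best-responds to any q_C: π_Y = (370 - 0.5Q)q_Y - 86q_Y.
Follower FOC: 284 - (1/2)q_C - q_Y = 0, so q_Y(q_C) = (284 - (1/2)q_C).
The leader anticipates this reaction. Substituting into P = 370 - 0.5Q gives P = 228 - (1/4)q_C, so π_C = (228 - (1/4)q_C)q_C - 87q_C.
Leader FOC: 141 - (1/2)q_C = 0, so q_C = 282.
Then q_Y = (284 - (1/2)·282) = 143.
Price P = 370 - (1/2)·425 = 315/2.
Cinder's profit: (315/2 - 87)·282 - 6668 = 13213.

13213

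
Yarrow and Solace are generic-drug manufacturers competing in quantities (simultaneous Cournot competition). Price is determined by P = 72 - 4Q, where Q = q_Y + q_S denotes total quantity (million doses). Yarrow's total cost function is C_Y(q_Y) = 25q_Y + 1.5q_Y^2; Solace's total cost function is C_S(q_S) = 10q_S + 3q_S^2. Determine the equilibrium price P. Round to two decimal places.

Yarrow's profit: π_Y = (72 - 4Q)q_Y - (25q_Y + (3/2)q_Y²). Setting ∂π_Y/∂q_Y = 0: 47 - 11q_Y - 4(q_S) = 0.
Solace's profit: π_S = (72 - 4Q)q_S - (10q_S + 3q_S²). Setting ∂π_S/∂q_S = 0: 62 - 14q_S - 4(q_Y) = 0.
Rearranging gives the reaction functions q_Y = (47 - 4q_S)/11 and q_S = (62 - 4q_Y)/14.
Substituting one into the other gives q_Y = 205/69 and q_S = 247/69.
Total output Q = 452/69, so price P = 72 - 4·(452/69) = 45.7971.

45.80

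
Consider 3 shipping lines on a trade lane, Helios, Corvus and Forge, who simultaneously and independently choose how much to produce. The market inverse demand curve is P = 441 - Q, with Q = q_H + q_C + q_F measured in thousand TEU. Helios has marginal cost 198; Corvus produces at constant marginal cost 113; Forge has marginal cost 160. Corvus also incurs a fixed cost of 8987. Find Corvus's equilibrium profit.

4238

Helios's profit: π_H = (441 - Q)q_H - (198q_H). Setting ∂π_H/∂q_H = 0: 243 - 2q_H - (q_C + q_F) = 0.
Corvus's profit: π_C = (441 - Q)q_C - (113q_C). Setting ∂π_C/∂q_C = 0: 328 - 2q_C - (q_H + q_F) = 0.
Forge's profit: π_F = (441 - Q)q_F - (160q_F). Setting ∂π_F/∂q_F = 0: 281 - 2q_F - (q_H + q_C) = 0.
Summing all 3 equations gives 852 − 4Q = 0, hence Q = 213.
Back-substituting: q_H = (243 − 213) = 30, q_C = (328 − 213) = 115, q_F = (281 − 213) = 68.
Price P = 441 - 213 = 228.
Corvus's profit: (228 - 113)·115 - 8987 = 4238.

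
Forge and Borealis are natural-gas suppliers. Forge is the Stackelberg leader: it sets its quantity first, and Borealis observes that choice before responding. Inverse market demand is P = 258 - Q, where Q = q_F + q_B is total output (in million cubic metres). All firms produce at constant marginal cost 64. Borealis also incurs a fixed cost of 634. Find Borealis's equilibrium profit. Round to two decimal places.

1718.25

Solve by backward induction. Given q_F, the follower Borealis maximises π_B = (258 - q_F - q_B)q_B - 64q_B.
Follower FOC: 194 - q_F - 2q_B = 0, so q_B(q_F) = (194 - q_F)/2.
Forge substitutes q_B(q_F) into its own profit: π_F = q_F(258 - q_F - (194 - q_F)/2) - 64q_F = (161 - (1/2)q_F)q_F - 64q_F.
Leader FOC: 97 - q_F = 0, so q_F = 97.
Then q_B = (194 - 97)/2 = 97/2.
Price P = 258 - 291/2 = 225/2.
Borealis's profit: (225/2 - 64)·(97/2) - 634 = 1718.2500.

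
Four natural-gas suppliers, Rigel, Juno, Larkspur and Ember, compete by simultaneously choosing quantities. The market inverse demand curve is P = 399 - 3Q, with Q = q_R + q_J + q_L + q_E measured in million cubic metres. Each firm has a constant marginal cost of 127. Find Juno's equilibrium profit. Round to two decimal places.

Each firm earns π_i = (399 - 3Q)q_i - 127q_i.
First-order condition (treating rivals' output as given): 272 - 6q_i - 3·Σ_{j≠i} q_j = 0.
By symmetry each firm produces the same amount; substituting Σ_{j≠i} q_j = 3q_i yields q_i = 272/15.
Price P = 399 - 3·(1088/15) = 907/5.
Juno's profit: (907/5 - 127)·(272/15) = 986.4533.

986.45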